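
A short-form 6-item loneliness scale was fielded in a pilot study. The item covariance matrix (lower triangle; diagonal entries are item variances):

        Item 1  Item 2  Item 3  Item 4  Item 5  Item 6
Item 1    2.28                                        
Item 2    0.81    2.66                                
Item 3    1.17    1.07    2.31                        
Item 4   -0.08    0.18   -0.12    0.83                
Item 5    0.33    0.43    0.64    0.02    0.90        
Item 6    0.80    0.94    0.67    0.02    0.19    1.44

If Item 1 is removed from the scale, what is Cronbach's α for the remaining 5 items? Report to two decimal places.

Cronbach's α = 0.62

Remaining items: Item 2, Item 3, Item 4, Item 5, Item 6 (k = 5).
ΣVar(i) = 2.66 + 2.31 + 0.83 + 0.90 + 1.44 = 8.14
Var(T) = 8.14 + 2 × 4.04 = 16.22
α (item deleted) = (5/4)·(1 − 8.14/16.22) = 0.62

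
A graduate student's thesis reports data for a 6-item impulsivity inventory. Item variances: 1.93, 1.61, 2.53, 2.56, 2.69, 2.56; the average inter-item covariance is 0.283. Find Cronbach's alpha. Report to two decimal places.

α = 0.46

Σσ²ᵢ = 1.93 + 1.61 + 2.53 + 2.56 + 2.69 + 2.56 = 13.88
Sum of the 15 distinct covariances = 15 × 0.283 = 4.245
σ²_T = Σσ²ᵢ + 2·Σcov = 13.88 + 2 × 4.245 = 22.370
α = (6/5)·(1 − 13.88/22.370) = 0.46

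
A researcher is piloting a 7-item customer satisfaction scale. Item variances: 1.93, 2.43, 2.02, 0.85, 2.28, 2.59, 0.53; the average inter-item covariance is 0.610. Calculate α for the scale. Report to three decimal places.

Σσ²ᵢ = 1.93 + 2.43 + 2.02 + 0.85 + 2.28 + 2.59 + 0.53 = 12.63
Sum of the 21 distinct covariances = 21 × 0.610 = 12.810
σ²_total = Σσ²ᵢ + 2·Σcov = 12.63 + 2 × 12.810 = 38.250
α = (7/6)·(1 − 12.63/38.250) = 0.781

α = 0.781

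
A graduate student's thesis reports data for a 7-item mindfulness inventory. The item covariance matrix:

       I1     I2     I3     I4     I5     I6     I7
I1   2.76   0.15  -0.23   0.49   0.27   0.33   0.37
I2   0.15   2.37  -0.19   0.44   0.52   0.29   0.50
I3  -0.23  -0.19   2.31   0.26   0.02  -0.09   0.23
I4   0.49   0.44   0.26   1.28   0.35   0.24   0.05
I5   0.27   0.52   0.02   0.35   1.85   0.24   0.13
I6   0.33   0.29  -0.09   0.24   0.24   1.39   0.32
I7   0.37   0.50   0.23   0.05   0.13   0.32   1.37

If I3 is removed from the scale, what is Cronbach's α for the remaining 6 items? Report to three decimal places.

Cronbach's α = 0.552

Remaining items: I1, I2, I4, I5, I6, I7 (k = 6).
ΣVar(i) = 2.76 + 2.37 + 1.28 + 1.85 + 1.39 + 1.37 = 11.02
total variance = 11.02 + 2 × 4.69 = 20.40
α (item deleted) = (6/5)·(1 − 11.02/20.40) = 0.552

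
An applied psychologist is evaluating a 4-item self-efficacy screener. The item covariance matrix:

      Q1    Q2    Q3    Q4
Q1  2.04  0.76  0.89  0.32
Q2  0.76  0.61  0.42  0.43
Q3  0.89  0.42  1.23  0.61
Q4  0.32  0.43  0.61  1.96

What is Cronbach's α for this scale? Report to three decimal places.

Σσᵢ² = 2.04 + 0.61 + 1.23 + 1.96 = 5.84
Sum of the distinct covariances = 3.43
total variance = 5.84 + 2 × 3.43 = 12.70
α = (k/(k−1))·(1 − Σσᵢ²/total variance) = (4/3)·(1 − 5.84/12.70) = 0.720

α = 0.720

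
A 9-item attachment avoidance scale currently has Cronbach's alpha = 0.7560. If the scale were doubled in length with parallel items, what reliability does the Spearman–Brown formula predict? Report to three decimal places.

Length factor m = 2
α' = m·α / (1 + (m−1)·α)
   = 2 × 0.7560 / (1 + (2 − 1) × 0.7560)
   = 1.5120 / 1.7560 = 0.861

predicted reliability = 0.861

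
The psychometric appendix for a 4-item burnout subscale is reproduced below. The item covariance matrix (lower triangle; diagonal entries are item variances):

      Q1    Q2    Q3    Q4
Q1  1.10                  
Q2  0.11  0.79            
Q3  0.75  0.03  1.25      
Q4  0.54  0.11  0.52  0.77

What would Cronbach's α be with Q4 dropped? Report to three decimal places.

Remaining items: Q1, Q2, Q3 (k = 3).
sum of item variances = 1.10 + 0.79 + 1.25 = 3.14
total variance = 3.14 + 2 × 0.89 = 4.92
α (item deleted) = (3/2)·(1 − 3.14/4.92) = 0.543

α = 0.543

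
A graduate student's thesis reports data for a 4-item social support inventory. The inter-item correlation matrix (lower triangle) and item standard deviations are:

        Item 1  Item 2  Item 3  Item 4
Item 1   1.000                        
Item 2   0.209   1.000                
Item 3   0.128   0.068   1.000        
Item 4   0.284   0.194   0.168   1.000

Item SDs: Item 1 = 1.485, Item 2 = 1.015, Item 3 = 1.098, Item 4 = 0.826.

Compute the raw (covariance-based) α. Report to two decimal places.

Σσ²ᵢ = 1.485² + 1.015² + 1.098² + 0.826² = 5.1233
Covariances σ_ij = r_ij · s_i · s_j:
  σ(Item 1,Item 2) = 0.209 × 1.485 × 1.015 = 0.3150
  σ(Item 1,Item 3) = 0.128 × 1.485 × 1.098 = 0.2087
  σ(Item 1,Item 4) = 0.284 × 1.485 × 0.826 = 0.3484
  σ(Item 2,Item 3) = 0.068 × 1.015 × 1.098 = 0.0758
  σ(Item 2,Item 4) = 0.194 × 1.015 × 0.826 = 0.1626
  σ(Item 3,Item 4) = 0.168 × 1.098 × 0.826 = 0.1524
σ²_T = Σσ²ᵢ + 2·Σσ_ij = 5.1233 + 2 × 1.2629 = 7.6491
α = (4/3)·(1 − 5.1233/7.6491) = 0.44

α = 0.44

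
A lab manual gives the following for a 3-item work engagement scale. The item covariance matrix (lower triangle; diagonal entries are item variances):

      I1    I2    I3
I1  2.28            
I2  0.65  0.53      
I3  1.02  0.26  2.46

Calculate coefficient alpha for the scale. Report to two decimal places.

ΣVar(i) = 2.28 + 0.53 + 2.46 = 5.27
Sum of the distinct covariances = 1.93
σ²_T = 5.27 + 2 × 1.93 = 9.13
α = (k/(k−1))·(1 − ΣVar(i)/σ²_T) = (3/2)·(1 − 5.27/9.13) = 0.63

coefficient alpha = 0.63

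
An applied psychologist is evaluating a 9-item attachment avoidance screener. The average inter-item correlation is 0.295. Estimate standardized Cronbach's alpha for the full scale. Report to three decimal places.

Standardized α = k·r̄ / (1 + (k−1)·r̄) = 9 × 0.295 / (1 + 8 × 0.295)
  = 2.6550 / 3.3600 = 0.790

α = 0.790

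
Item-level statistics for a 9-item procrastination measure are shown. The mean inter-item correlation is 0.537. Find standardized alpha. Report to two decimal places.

Standardized α = k·r̄ / (1 + (k−1)·r̄) = 9 × 0.537 / (1 + 8 × 0.537)
  = 4.8330 / 5.2960 = 0.91

standardized alpha = 0.91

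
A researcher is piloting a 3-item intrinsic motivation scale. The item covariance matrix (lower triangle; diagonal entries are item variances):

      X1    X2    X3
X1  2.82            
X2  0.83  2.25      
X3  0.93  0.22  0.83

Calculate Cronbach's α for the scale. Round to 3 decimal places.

Σσ²ᵢ = 2.82 + 2.25 + 0.83 = 5.90
Sum of off-diagonal covariances = 1.98
Var(T) = 5.90 + 2 × 1.98 = 9.86
α = (k/(k−1))·(1 − Σσ²ᵢ/Var(T)) = (3/2)·(1 − 5.90/9.86) = 0.602

Cronbach's α = 0.602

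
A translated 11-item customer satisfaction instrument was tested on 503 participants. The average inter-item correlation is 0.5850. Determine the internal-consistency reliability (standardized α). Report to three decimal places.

Standardized α = k·r̄ / (1 + (k−1)·r̄) = 11 × 0.5850 / (1 + 10 × 0.5850)
  = 6.4350 / 6.8500 = 0.939

standardized α = 0.939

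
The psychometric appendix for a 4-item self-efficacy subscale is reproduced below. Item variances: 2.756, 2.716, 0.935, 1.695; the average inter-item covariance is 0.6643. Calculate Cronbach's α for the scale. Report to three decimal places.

Cronbach's α = 0.661

Σσᵢ² = 2.756 + 2.716 + 0.935 + 1.695 = 8.102
Sum of the 6 distinct covariances = 6 × 0.6643 = 3.9858
Var(T) = Σσᵢ² + 2·Σcov = 8.102 + 2 × 3.9858 = 16.0736
α = (4/3)·(1 − 8.102/16.0736) = 0.661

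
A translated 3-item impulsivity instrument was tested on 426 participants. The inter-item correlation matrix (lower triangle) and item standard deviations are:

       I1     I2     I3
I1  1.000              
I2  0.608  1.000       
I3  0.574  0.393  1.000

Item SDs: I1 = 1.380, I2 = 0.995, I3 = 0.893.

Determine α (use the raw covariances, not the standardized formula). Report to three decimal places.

Σσ²ᵢ = 1.380² + 0.995² + 0.893² = 3.6919
Covariances σ_ij = r_ij · s_i · s_j:
  σ(I1,I2) = 0.608 × 1.380 × 0.995 = 0.8348
  σ(I1,I3) = 0.574 × 1.380 × 0.893 = 0.7074
  σ(I2,I3) = 0.393 × 0.995 × 0.893 = 0.3492
σ²_T = Σσ²ᵢ + 2·Σσ_ij = 3.6919 + 2 × 1.8914 = 7.4747
α = (3/2)·(1 − 3.6919/7.4747) = 0.759

α = 0.759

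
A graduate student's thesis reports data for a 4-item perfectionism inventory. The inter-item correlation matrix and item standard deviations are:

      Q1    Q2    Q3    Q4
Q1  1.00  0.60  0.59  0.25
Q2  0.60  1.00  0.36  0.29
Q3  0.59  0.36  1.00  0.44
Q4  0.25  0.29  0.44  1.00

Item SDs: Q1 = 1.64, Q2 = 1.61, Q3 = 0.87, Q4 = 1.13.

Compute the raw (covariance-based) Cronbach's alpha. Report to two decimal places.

Σσ²ᵢ = 1.64² + 1.61² + 0.87² + 1.13² = 7.3155
Covariances σ_ij = r_ij · s_i · s_j:
  σ(Q1,Q2) = 0.60 × 1.64 × 1.61 = 1.5842
  σ(Q1,Q3) = 0.59 × 1.64 × 0.87 = 0.8418
  σ(Q1,Q4) = 0.25 × 1.64 × 1.13 = 0.4633
  σ(Q2,Q3) = 0.36 × 1.61 × 0.87 = 0.5043
  σ(Q2,Q4) = 0.29 × 1.61 × 1.13 = 0.5276
  σ(Q3,Q4) = 0.44 × 0.87 × 1.13 = 0.4326
σ²_T = Σσ²ᵢ + 2·Σσ_ij = 7.3155 + 2 × 4.3538 = 16.0231
α = (4/3)·(1 − 7.3155/16.0231) = 0.72

Cronbach's alpha = 0.72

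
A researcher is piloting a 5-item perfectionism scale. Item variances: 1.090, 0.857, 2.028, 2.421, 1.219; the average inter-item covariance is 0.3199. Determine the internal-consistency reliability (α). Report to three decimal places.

ΣVar(i) = 1.090 + 0.857 + 2.028 + 2.421 + 1.219 = 7.615
Sum of the 10 distinct covariances = 10 × 0.3199 = 3.1990
total variance = ΣVar(i) + 2·Σcov = 7.615 + 2 × 3.1990 = 14.0130
α = (5/4)·(1 − 7.615/14.0130) = 0.571

α = 0.571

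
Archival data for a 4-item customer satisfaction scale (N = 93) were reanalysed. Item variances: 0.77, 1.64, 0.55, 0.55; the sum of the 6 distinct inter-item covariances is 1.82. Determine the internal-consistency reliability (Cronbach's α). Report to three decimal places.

α = 0.679

ΣVar(i) = 0.77 + 1.64 + 0.55 + 0.55 = 3.51
Sum of distinct covariances = 1.82
total variance = ΣVar(i) + 2·Σcov = 3.51 + 2 × 1.82 = 7.15
α = (4/3)·(1 − 3.51/7.15) = 0.679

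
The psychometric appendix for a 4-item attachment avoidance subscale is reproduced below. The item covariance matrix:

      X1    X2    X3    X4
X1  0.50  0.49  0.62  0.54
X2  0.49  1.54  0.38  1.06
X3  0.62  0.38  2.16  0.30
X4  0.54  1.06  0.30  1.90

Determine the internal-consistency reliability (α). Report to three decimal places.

α = 0.702

Σσ²ᵢ = 0.50 + 1.54 + 2.16 + 1.90 = 6.10
Σ_{i<j} σ_ij = 3.39
total variance = 6.10 + 2 × 3.39 = 12.88
α = (k/(k−1))·(1 − Σσ²ᵢ/total variance) = (4/3)·(1 − 6.10/12.88) = 0.702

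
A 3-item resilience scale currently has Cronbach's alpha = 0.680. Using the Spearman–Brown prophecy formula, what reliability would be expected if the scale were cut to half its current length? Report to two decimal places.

Length factor m = 1/2
α' = m·α / (1 − (1−m)·α)
   = 1/2 × 0.680 / (1 − (1 − 1/2) × 0.680)
   = 0.3400 / 0.6600 = 0.52

predicted reliability = 0.52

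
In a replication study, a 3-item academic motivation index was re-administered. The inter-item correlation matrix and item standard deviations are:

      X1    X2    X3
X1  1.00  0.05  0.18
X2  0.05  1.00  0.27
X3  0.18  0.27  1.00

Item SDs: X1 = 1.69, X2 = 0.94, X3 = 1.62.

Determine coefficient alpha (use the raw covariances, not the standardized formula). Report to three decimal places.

α = 0.354

Σσ²ᵢ = 1.69² + 0.94² + 1.62² = 6.3641
Covariances σ_ij = r_ij · s_i · s_j:
  σ(X1,X2) = 0.05 × 1.69 × 0.94 = 0.0794
  σ(X1,X3) = 0.18 × 1.69 × 1.62 = 0.4928
  σ(X2,X3) = 0.27 × 0.94 × 1.62 = 0.4112
σ²_T = Σσ²ᵢ + 2·Σσ_ij = 6.3641 + 2 × 0.9834 = 8.3309
α = (3/2)·(1 − 6.3641/8.3309) = 0.354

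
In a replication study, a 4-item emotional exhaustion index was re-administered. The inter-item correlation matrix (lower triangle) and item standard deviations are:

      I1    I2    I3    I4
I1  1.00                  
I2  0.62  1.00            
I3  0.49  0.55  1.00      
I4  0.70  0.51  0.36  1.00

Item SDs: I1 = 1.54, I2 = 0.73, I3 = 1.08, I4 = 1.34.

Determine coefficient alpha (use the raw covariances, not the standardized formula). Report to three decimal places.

coefficient alpha = 0.801

Σσ²ᵢ = 1.54² + 0.73² + 1.08² + 1.34² = 5.8665
Covariances σ_ij = r_ij · s_i · s_j:
  σ(I1,I2) = 0.62 × 1.54 × 0.73 = 0.6970
  σ(I1,I3) = 0.49 × 1.54 × 1.08 = 0.8150
  σ(I1,I4) = 0.70 × 1.54 × 1.34 = 1.4445
  σ(I2,I3) = 0.55 × 0.73 × 1.08 = 0.4336
  σ(I2,I4) = 0.51 × 0.73 × 1.34 = 0.4989
  σ(I3,I4) = 0.36 × 1.08 × 1.34 = 0.5210
σ²_T = Σσ²ᵢ + 2·Σσ_ij = 5.8665 + 2 × 4.4100 = 14.6865
α = (4/3)·(1 − 5.8665/14.6865) = 0.801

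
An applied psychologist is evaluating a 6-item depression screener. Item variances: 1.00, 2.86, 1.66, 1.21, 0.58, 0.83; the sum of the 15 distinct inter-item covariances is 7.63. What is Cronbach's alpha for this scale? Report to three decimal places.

Cronbach's alpha = 0.783

Σσ²ᵢ = 1.00 + 2.86 + 1.66 + 1.21 + 0.58 + 0.83 = 8.14
Sum of distinct covariances = 7.63
σ²_total = Σσ²ᵢ + 2·Σcov = 8.14 + 2 × 7.63 = 23.40
α = (6/5)·(1 − 8.14/23.40) = 0.783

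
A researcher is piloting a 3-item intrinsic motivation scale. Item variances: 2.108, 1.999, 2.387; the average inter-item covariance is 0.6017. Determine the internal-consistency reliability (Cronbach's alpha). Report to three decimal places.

Cronbach's alpha = 0.536

Σσ²ᵢ = 2.108 + 1.999 + 2.387 = 6.494
Sum of the 3 distinct covariances = 3 × 0.6017 = 1.8051
total variance = Σσ²ᵢ + 2·Σcov = 6.494 + 2 × 1.8051 = 10.1042
α = (3/2)·(1 − 6.494/10.1042) = 0.536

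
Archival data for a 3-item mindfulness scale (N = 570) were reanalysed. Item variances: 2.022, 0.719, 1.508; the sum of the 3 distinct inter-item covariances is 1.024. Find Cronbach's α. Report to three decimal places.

α = 0.488

sum of item variances = 2.022 + 0.719 + 1.508 = 4.249
Sum of distinct covariances = 1.024
σ²_total = sum of item variances + 2·Σcov = 4.249 + 2 × 1.024 = 6.297
α = (3/2)·(1 − 4.249/6.297) = 0.488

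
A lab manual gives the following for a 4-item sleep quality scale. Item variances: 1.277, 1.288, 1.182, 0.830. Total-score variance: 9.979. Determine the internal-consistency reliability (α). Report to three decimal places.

α = 0.722

Σσ²ᵢ = 1.277 + 1.288 + 1.182 + 0.830 = 4.577
α = (k/(k−1))·(1 − Σσ²ᵢ/Var(T)) = (4/3)·(1 − 4.577/9.979) = 0.722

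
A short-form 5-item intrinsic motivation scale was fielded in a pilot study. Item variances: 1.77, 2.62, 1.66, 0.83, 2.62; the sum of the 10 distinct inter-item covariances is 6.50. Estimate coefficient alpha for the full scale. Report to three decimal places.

ΣVar(i) = 1.77 + 2.62 + 1.66 + 0.83 + 2.62 = 9.50
Sum of distinct covariances = 6.50
total variance = ΣVar(i) + 2·Σcov = 9.50 + 2 × 6.50 = 22.50
α = (5/4)·(1 − 9.50/22.50) = 0.722

α = 0.722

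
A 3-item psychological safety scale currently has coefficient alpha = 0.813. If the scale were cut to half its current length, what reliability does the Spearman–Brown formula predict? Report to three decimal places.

predicted reliability = 0.685

Length factor m = 1/2
α' = m·α / (1 − (1−m)·α)
   = 1/2 × 0.813 / (1 − (1 − 1/2) × 0.813)
   = 0.4065 / 0.5935 = 0.685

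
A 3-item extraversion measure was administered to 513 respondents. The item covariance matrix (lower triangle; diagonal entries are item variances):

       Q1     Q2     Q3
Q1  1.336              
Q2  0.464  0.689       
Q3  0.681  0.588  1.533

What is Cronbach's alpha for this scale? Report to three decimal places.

Σσ²ᵢ = 1.336 + 0.689 + 1.533 = 3.558
Σ_{i<j} σ_ij = 1.733
total variance = 3.558 + 2 × 1.733 = 7.024
α = (k/(k−1))·(1 − Σσ²ᵢ/total variance) = (3/2)·(1 − 3.558/7.024) = 0.740

α = 0.740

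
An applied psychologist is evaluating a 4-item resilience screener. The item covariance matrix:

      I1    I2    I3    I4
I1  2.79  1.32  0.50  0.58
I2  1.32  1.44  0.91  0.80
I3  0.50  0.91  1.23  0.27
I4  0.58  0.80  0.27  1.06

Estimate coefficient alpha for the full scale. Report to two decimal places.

sum of item variances = 2.79 + 1.44 + 1.23 + 1.06 = 6.52
Sum of off-diagonal covariances = 4.38
σ²_T = 6.52 + 2 × 4.38 = 15.28
α = (k/(k−1))·(1 − sum of item variances/σ²_T) = (4/3)·(1 − 6.52/15.28) = 0.76

coefficient alpha = 0.76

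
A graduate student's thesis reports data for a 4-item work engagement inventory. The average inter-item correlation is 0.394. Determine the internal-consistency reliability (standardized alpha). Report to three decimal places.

α = 0.722

Standardized α = k·r̄ / (1 + (k−1)·r̄) = 4 × 0.394 / (1 + 3 × 0.394)
  = 1.5760 / 2.1820 = 0.722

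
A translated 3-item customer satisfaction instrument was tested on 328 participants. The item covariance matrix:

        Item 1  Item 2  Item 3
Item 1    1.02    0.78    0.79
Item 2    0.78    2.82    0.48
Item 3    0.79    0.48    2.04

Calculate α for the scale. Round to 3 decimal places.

sum of item variances = 1.02 + 2.82 + 2.04 = 5.88
Sum of the distinct covariances = 2.05
total variance = 5.88 + 2 × 2.05 = 9.98
α = (k/(k−1))·(1 − sum of item variances/total variance) = (3/2)·(1 − 5.88/9.98) = 0.616

α = 0.616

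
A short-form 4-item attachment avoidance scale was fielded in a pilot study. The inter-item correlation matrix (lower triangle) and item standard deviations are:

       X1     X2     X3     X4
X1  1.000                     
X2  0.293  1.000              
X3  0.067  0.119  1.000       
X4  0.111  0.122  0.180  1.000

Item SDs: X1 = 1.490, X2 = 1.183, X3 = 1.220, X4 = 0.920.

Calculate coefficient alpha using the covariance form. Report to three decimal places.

Σσ²ᵢ = 1.490² + 1.183² + 1.220² + 0.920² = 5.9544
Covariances σ_ij = r_ij · s_i · s_j:
  σ(X1,X2) = 0.293 × 1.490 × 1.183 = 0.5165
  σ(X1,X3) = 0.067 × 1.490 × 1.220 = 0.1218
  σ(X1,X4) = 0.111 × 1.490 × 0.920 = 0.1522
  σ(X2,X3) = 0.119 × 1.183 × 1.220 = 0.1717
  σ(X2,X4) = 0.122 × 1.183 × 0.920 = 0.1328
  σ(X3,X4) = 0.180 × 1.220 × 0.920 = 0.2020
σ²_T = Σσ²ᵢ + 2·Σσ_ij = 5.9544 + 2 × 1.2970 = 8.5484
α = (4/3)·(1 − 5.9544/8.5484) = 0.405

coefficient alpha = 0.405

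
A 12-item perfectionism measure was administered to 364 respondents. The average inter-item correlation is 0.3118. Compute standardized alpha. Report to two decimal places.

standardized alpha = 0.84

Standardized α = k·r̄ / (1 + (k−1)·r̄) = 12 × 0.3118 / (1 + 11 × 0.3118)
  = 3.7416 / 4.4298 = 0.84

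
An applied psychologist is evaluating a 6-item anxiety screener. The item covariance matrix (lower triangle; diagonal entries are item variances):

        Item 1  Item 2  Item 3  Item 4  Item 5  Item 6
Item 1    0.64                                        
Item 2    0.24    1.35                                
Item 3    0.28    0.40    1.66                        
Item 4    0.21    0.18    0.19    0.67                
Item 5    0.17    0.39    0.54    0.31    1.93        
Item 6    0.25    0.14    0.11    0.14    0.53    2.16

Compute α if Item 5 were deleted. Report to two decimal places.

α = 0.50

Remaining items: Item 1, Item 2, Item 3, Item 4, Item 6 (k = 5).
sum of item variances = 0.64 + 1.35 + 1.66 + 0.67 + 2.16 = 6.48
σ²_total = 6.48 + 2 × 2.14 = 10.76
α (item deleted) = (5/4)·(1 − 6.48/10.76) = 0.50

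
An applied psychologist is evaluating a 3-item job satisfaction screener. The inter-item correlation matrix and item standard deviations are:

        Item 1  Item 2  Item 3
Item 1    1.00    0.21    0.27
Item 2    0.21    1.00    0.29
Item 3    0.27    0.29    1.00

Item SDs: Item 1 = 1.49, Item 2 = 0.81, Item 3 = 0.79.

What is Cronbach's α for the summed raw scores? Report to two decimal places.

Σσ²ᵢ = 1.49² + 0.81² + 0.79² = 3.5003
Covariances σ_ij = r_ij · s_i · s_j:
  σ(Item 1,Item 2) = 0.21 × 1.49 × 0.81 = 0.2534
  σ(Item 1,Item 3) = 0.27 × 1.49 × 0.79 = 0.3178
  σ(Item 2,Item 3) = 0.29 × 0.81 × 0.79 = 0.1856
σ²_T = Σσ²ᵢ + 2·Σσ_ij = 3.5003 + 2 × 0.7568 = 5.0139
α = (3/2)·(1 − 3.5003/5.0139) = 0.45

Cronbach's α = 0.45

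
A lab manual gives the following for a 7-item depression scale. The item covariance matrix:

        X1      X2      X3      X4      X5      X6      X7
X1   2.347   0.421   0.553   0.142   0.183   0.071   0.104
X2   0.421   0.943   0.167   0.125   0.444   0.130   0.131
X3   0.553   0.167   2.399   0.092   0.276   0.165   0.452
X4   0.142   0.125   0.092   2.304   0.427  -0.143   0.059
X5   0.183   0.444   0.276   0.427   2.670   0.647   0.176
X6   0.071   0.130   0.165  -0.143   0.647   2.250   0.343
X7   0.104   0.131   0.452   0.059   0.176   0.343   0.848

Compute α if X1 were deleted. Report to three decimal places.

Remaining items: X2, X3, X4, X5, X6, X7 (k = 6).
Σσ²ᵢ = 0.943 + 2.399 + 2.304 + 2.670 + 2.250 + 0.848 = 11.414
σ²_T = 11.414 + 2 × 3.491 = 18.396
α (item deleted) = (6/5)·(1 − 11.414/18.396) = 0.455

α = 0.455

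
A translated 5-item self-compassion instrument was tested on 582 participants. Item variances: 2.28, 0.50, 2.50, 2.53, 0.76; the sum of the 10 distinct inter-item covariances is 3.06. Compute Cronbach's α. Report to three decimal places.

Cronbach's α = 0.521

ΣVar(i) = 2.28 + 0.50 + 2.50 + 2.53 + 0.76 = 8.57
Sum of distinct covariances = 3.06
Var(T) = ΣVar(i) + 2·Σcov = 8.57 + 2 × 3.06 = 14.69
α = (5/4)·(1 − 8.57/14.69) = 0.521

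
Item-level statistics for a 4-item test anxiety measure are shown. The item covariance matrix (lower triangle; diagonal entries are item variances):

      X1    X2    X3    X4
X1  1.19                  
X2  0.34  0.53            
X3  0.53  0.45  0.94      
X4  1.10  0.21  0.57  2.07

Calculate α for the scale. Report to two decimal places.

Σσᵢ² = 1.19 + 0.53 + 0.94 + 2.07 = 4.73
Sum of the distinct covariances = 3.20
Var(T) = 4.73 + 2 × 3.20 = 11.13
α = (k/(k−1))·(1 − Σσᵢ²/Var(T)) = (4/3)·(1 − 4.73/11.13) = 0.77

α = 0.77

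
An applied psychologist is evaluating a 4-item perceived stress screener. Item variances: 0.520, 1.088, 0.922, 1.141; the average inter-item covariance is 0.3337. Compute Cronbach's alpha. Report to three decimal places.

ΣVar(i) = 0.520 + 1.088 + 0.922 + 1.141 = 3.671
Sum of the 6 distinct covariances = 6 × 0.3337 = 2.0022
σ²_T = ΣVar(i) + 2·Σcov = 3.671 + 2 × 2.0022 = 7.6754
α = (4/3)·(1 − 3.671/7.6754) = 0.696

α = 0.696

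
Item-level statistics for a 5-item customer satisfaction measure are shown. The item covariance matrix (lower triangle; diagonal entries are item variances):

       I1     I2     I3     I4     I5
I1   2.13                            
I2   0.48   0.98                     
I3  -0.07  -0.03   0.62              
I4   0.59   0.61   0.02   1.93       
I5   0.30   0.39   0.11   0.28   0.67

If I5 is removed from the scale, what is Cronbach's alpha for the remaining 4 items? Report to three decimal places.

Cronbach's alpha = 0.482

Remaining items: I1, I2, I3, I4 (k = 4).
ΣVar(i) = 2.13 + 0.98 + 0.62 + 1.93 = 5.66
Var(T) = 5.66 + 2 × 1.60 = 8.86
α (item deleted) = (4/3)·(1 − 5.66/8.86) = 0.482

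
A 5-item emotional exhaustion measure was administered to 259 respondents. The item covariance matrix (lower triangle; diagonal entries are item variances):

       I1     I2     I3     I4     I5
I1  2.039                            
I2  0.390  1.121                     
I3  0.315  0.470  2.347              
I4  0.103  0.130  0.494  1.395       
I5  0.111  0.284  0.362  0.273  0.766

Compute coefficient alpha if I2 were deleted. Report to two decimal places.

Remaining items: I1, I3, I4, I5 (k = 4).
Σσᵢ² = 2.039 + 2.347 + 1.395 + 0.766 = 6.547
total variance = 6.547 + 2 × 1.658 = 9.863
α (item deleted) = (4/3)·(1 − 6.547/9.863) = 0.45

coefficient alpha = 0.45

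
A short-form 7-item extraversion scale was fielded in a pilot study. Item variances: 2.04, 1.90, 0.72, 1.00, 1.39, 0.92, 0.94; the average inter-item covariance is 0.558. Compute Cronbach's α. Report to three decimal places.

sum of item variances = 2.04 + 1.90 + 0.72 + 1.00 + 1.39 + 0.92 + 0.94 = 8.91
Sum of the 21 distinct covariances = 21 × 0.558 = 11.718
total variance = sum of item variances + 2·Σcov = 8.91 + 2 × 11.718 = 32.346
α = (7/6)·(1 − 8.91/32.346) = 0.845

α = 0.845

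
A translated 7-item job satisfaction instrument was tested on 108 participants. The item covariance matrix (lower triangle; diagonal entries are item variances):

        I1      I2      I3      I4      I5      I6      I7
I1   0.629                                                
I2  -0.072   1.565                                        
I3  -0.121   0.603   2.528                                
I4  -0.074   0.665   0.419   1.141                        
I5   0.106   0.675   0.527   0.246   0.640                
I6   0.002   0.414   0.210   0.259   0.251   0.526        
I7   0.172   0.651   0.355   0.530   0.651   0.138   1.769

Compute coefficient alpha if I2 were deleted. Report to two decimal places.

coefficient alpha = 0.60

Remaining items: I1, I3, I4, I5, I6, I7 (k = 6).
Σσᵢ² = 0.629 + 2.528 + 1.141 + 0.640 + 0.526 + 1.769 = 7.233
σ²_total = 7.233 + 2 × 3.671 = 14.575
α (item deleted) = (6/5)·(1 − 7.233/14.575) = 0.60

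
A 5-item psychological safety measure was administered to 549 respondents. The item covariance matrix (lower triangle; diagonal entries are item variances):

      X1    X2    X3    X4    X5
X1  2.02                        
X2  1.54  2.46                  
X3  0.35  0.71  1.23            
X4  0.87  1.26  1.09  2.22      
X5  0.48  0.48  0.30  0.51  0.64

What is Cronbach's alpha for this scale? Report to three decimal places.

Cronbach's alpha = 0.799

sum of item variances = 2.02 + 2.46 + 1.23 + 2.22 + 0.64 = 8.57
Σ_{i<j} σ_ij = 7.59
Var(T) = 8.57 + 2 × 7.59 = 23.75
α = (k/(k−1))·(1 − sum of item variances/Var(T)) = (5/4)·(1 − 8.57/23.75) = 0.799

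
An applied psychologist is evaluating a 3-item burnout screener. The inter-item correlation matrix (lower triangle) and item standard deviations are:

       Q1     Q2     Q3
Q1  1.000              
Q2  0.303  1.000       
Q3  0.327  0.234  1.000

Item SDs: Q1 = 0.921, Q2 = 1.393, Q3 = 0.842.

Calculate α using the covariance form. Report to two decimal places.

Σσ²ᵢ = 0.921² + 1.393² + 0.842² = 3.4977
Covariances σ_ij = r_ij · s_i · s_j:
  σ(Q1,Q2) = 0.303 × 0.921 × 1.393 = 0.3887
  σ(Q1,Q3) = 0.327 × 0.921 × 0.842 = 0.2536
  σ(Q2,Q3) = 0.234 × 1.393 × 0.842 = 0.2745
σ²_T = Σσ²ᵢ + 2·Σσ_ij = 3.4977 + 2 × 0.9168 = 5.3313
α = (3/2)·(1 − 3.4977/5.3313) = 0.52

α = 0.52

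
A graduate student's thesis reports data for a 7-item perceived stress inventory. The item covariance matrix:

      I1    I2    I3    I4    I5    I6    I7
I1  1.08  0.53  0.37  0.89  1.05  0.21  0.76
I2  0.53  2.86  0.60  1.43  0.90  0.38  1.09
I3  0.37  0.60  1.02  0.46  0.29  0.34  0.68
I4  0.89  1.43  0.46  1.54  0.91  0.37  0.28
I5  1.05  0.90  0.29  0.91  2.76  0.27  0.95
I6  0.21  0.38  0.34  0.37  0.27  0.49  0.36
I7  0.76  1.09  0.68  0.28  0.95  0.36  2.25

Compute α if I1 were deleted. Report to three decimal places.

α = 0.756

Remaining items: I2, I3, I4, I5, I6, I7 (k = 6).
Σσ²ᵢ = 2.86 + 1.02 + 1.54 + 2.76 + 0.49 + 2.25 = 10.92
total variance = 10.92 + 2 × 9.31 = 29.54
α (item deleted) = (6/5)·(1 − 10.92/29.54) = 0.756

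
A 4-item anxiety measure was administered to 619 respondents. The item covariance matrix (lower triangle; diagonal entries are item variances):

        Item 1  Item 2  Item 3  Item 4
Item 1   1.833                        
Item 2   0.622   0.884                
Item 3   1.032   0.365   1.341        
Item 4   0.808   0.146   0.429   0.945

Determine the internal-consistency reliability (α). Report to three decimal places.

Σσᵢ² = 1.833 + 0.884 + 1.341 + 0.945 = 5.003
Σ_{i<j} σ_ij = 3.402
σ²_T = 5.003 + 2 × 3.402 = 11.807
α = (k/(k−1))·(1 − Σσᵢ²/σ²_T) = (4/3)·(1 − 5.003/11.807) = 0.768

α = 0.768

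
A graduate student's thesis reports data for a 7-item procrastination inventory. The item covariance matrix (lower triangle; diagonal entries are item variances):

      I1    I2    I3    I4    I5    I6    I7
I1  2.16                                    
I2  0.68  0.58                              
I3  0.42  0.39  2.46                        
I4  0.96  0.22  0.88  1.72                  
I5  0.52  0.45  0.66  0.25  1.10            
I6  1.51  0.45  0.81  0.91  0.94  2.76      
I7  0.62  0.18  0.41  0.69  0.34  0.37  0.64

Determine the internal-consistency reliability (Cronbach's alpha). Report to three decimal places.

Cronbach's alpha = 0.804

Σσ²ᵢ = 2.16 + 0.58 + 2.46 + 1.72 + 1.10 + 2.76 + 0.64 = 11.42
Sum of the distinct covariances = 12.66
Var(T) = 11.42 + 2 × 12.66 = 36.74
α = (k/(k−1))·(1 − Σσ²ᵢ/Var(T)) = (7/6)·(1 − 11.42/36.74) = 0.804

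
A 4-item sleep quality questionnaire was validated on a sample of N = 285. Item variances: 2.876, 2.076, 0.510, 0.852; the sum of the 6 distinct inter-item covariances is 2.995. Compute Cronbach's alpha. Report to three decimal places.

sum of item variances = 2.876 + 2.076 + 0.510 + 0.852 = 6.314
Sum of distinct covariances = 2.995
Var(T) = sum of item variances + 2·Σcov = 6.314 + 2 × 2.995 = 12.304
α = (4/3)·(1 − 6.314/12.304) = 0.649

α = 0.649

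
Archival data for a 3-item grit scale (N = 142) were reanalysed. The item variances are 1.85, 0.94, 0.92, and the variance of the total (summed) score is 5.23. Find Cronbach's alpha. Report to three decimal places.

Cronbach's alpha = 0.436

ΣVar(i) = 1.85 + 0.94 + 0.92 = 3.71
α = (k/(k−1))·(1 − ΣVar(i)/σ²_T) = (3/2)·(1 − 3.71/5.23) = 0.436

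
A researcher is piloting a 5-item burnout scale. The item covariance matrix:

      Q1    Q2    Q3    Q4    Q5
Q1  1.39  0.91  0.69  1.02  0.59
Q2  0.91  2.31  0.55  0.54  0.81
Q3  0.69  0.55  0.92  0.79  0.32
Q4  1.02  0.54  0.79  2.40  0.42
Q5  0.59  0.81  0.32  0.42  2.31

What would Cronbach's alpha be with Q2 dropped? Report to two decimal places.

Remaining items: Q1, Q3, Q4, Q5 (k = 4).
Σσ²ᵢ = 1.39 + 0.92 + 2.40 + 2.31 = 7.02
σ²_T = 7.02 + 2 × 3.83 = 14.68
α (item deleted) = (4/3)·(1 − 7.02/14.68) = 0.70

Cronbach's alpha = 0.70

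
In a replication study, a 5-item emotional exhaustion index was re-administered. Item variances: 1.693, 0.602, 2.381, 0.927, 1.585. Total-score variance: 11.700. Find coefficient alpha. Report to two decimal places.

sum of item variances = 1.693 + 0.602 + 2.381 + 0.927 + 1.585 = 7.188
α = (k/(k−1))·(1 − sum of item variances/total variance) = (5/4)·(1 − 7.188/11.700) = 0.48

α = 0.48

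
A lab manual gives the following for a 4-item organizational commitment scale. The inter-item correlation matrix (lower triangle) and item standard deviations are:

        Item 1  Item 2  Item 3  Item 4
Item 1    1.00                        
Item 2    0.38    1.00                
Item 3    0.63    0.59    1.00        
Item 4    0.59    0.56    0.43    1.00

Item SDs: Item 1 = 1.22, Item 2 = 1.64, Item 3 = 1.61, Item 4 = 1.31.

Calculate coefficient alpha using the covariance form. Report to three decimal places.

Σσ²ᵢ = 1.22² + 1.64² + 1.61² + 1.31² = 8.4862
Covariances σ_ij = r_ij · s_i · s_j:
  σ(Item 1,Item 2) = 0.38 × 1.22 × 1.64 = 0.7603
  σ(Item 1,Item 3) = 0.63 × 1.22 × 1.61 = 1.2374
  σ(Item 1,Item 4) = 0.59 × 1.22 × 1.31 = 0.9429
  σ(Item 2,Item 3) = 0.59 × 1.64 × 1.61 = 1.5578
  σ(Item 2,Item 4) = 0.56 × 1.64 × 1.31 = 1.2031
  σ(Item 3,Item 4) = 0.43 × 1.61 × 1.31 = 0.9069
σ²_T = Σσ²ᵢ + 2·Σσ_ij = 8.4862 + 2 × 6.6084 = 21.7030
α = (4/3)·(1 − 8.4862/21.7030) = 0.812

coefficient alpha = 0.812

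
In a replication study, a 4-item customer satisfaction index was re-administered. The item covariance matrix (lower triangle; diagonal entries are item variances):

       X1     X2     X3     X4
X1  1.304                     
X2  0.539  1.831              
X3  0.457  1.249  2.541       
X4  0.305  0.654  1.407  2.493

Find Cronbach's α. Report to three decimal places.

α = 0.707

Σσᵢ² = 1.304 + 1.831 + 2.541 + 2.493 = 8.169
Σ_{i<j} σ_ij = 4.611
total variance = 8.169 + 2 × 4.611 = 17.391
α = (k/(k−1))·(1 − Σσᵢ²/total variance) = (4/3)·(1 − 8.169/17.391) = 0.707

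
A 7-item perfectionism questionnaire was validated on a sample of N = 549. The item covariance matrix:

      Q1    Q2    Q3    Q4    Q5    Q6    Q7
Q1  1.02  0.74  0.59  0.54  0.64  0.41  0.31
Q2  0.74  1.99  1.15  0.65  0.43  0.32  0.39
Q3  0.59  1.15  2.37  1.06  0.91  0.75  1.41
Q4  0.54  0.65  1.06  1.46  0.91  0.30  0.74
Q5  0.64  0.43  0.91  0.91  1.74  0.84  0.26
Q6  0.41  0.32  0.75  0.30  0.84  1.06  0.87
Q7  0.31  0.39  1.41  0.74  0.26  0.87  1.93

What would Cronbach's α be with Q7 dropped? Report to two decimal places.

Remaining items: Q1, Q2, Q3, Q4, Q5, Q6 (k = 6).
Σσᵢ² = 1.02 + 1.99 + 2.37 + 1.46 + 1.74 + 1.06 = 9.64
total variance = 9.64 + 2 × 10.24 = 30.12
α (item deleted) = (6/5)·(1 − 9.64/30.12) = 0.82

Cronbach's α = 0.82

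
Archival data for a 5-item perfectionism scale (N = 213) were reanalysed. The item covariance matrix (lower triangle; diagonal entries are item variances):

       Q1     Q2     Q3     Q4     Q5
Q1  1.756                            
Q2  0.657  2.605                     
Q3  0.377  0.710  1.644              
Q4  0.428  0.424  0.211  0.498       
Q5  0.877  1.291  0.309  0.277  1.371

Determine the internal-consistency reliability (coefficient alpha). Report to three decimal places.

Σσᵢ² = 1.756 + 2.605 + 1.644 + 0.498 + 1.371 = 7.874
Σ_{i<j} σ_ij = 5.561
total variance = 7.874 + 2 × 5.561 = 18.996
α = (k/(k−1))·(1 − Σσᵢ²/total variance) = (5/4)·(1 − 7.874/18.996) = 0.732

coefficient alpha = 0.732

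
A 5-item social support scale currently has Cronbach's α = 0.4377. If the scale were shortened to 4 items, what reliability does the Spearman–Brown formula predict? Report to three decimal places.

Length factor m = 4/5 = 0.8000
α' = m·α / (1 − (1−m)·α)
   = 4/5 × 0.4377 / (1 − (1 − 4/5) × 0.4377)
   = 0.3502 / 0.9125 = 0.384

predicted reliability = 0.384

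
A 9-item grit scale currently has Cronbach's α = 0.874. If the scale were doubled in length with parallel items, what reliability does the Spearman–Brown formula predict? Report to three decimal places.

predicted reliability = 0.933

Length factor m = 2
α' = m·α / (1 + (m−1)·α)
   = 2 × 0.874 / (1 + (2 − 1) × 0.874)
   = 1.7480 / 1.8740 = 0.933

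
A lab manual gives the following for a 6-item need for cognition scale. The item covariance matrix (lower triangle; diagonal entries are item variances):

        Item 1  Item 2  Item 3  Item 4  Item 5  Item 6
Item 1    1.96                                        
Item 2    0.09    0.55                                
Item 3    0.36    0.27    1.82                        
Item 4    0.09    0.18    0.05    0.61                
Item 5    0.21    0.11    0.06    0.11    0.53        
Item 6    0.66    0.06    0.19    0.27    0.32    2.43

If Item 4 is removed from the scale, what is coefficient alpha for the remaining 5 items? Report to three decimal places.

α = 0.487

Remaining items: Item 1, Item 2, Item 3, Item 5, Item 6 (k = 5).
Σσ²ᵢ = 1.96 + 0.55 + 1.82 + 0.53 + 2.43 = 7.29
σ²_T = 7.29 + 2 × 2.33 = 11.95
α (item deleted) = (5/4)·(1 − 7.29/11.95) = 0.487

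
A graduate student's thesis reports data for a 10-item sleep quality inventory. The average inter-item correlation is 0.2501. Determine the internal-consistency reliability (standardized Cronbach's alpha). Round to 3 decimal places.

α = 0.769

Standardized α = k·r̄ / (1 + (k−1)·r̄) = 10 × 0.2501 / (1 + 9 × 0.2501)
  = 2.5010 / 3.2509 = 0.769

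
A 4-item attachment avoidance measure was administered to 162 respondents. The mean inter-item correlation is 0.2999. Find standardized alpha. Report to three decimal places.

α = 0.631

Standardized α = k·r̄ / (1 + (k−1)·r̄) = 4 × 0.2999 / (1 + 3 × 0.2999)
  = 1.1996 / 1.8997 = 0.631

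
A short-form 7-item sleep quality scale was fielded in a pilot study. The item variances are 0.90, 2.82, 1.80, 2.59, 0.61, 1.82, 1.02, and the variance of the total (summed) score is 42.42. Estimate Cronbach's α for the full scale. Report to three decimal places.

Σσ²ᵢ = 0.90 + 2.82 + 1.80 + 2.59 + 0.61 + 1.82 + 1.02 = 11.56
α = (k/(k−1))·(1 − Σσ²ᵢ/total variance) = (7/6)·(1 − 11.56/42.42) = 0.849

α = 0.849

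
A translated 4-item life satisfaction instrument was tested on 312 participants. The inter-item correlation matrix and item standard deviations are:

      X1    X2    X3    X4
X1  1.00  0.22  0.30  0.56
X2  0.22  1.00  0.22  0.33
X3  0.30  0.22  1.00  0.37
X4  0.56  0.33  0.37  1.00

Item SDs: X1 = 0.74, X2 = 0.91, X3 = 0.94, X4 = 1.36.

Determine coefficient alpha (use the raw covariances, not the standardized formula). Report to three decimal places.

Σσ²ᵢ = 0.74² + 0.91² + 0.94² + 1.36² = 4.1089
Covariances σ_ij = r_ij · s_i · s_j:
  σ(X1,X2) = 0.22 × 0.74 × 0.91 = 0.1481
  σ(X1,X3) = 0.30 × 0.74 × 0.94 = 0.2087
  σ(X1,X4) = 0.56 × 0.74 × 1.36 = 0.5636
  σ(X2,X3) = 0.22 × 0.91 × 0.94 = 0.1882
  σ(X2,X4) = 0.33 × 0.91 × 1.36 = 0.4084
  σ(X3,X4) = 0.37 × 0.94 × 1.36 = 0.4730
σ²_T = Σσ²ᵢ + 2·Σσ_ij = 4.1089 + 2 × 1.9900 = 8.0889
α = (4/3)·(1 − 4.1089/8.0889) = 0.656

α = 0.656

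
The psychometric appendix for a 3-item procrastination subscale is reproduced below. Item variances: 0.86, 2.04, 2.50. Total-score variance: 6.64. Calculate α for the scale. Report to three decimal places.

α = 0.280

sum of item variances = 0.86 + 2.04 + 2.50 = 5.40
α = (k/(k−1))·(1 − sum of item variances/total variance) = (3/2)·(1 − 5.40/6.64) = 0.280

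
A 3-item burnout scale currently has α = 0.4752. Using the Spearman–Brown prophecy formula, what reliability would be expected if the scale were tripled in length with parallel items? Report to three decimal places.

predicted reliability = 0.731

Length factor m = 3
α' = m·α / (1 + (m−1)·α)
   = 3 × 0.4752 / (1 + (3 − 1) × 0.4752)
   = 1.4256 / 1.9504 = 0.731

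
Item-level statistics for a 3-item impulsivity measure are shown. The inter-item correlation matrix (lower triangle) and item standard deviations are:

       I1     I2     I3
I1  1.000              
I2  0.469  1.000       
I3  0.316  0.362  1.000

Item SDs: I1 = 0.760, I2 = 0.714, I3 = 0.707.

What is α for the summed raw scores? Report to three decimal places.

Σσ²ᵢ = 0.760² + 0.714² + 0.707² = 1.5872
Covariances σ_ij = r_ij · s_i · s_j:
  σ(I1,I2) = 0.469 × 0.760 × 0.714 = 0.2545
  σ(I1,I3) = 0.316 × 0.760 × 0.707 = 0.1698
  σ(I2,I3) = 0.362 × 0.714 × 0.707 = 0.1827
σ²_T = Σσ²ᵢ + 2·Σσ_ij = 1.5872 + 2 × 0.6070 = 2.8012
α = (3/2)·(1 − 1.5872/2.8012) = 0.650

α = 0.650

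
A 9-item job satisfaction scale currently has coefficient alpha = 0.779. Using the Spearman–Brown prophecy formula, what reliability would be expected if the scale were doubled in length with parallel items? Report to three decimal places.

predicted reliability = 0.876

Length factor m = 2
α' = m·α / (1 + (m−1)·α)
   = 2 × 0.779 / (1 + (2 − 1) × 0.779)
   = 1.5580 / 1.7790 = 0.876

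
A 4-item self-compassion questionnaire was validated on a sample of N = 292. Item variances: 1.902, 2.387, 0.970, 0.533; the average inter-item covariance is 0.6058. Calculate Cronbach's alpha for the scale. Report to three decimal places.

sum of item variances = 1.902 + 2.387 + 0.970 + 0.533 = 5.792
Sum of the 6 distinct covariances = 6 × 0.6058 = 3.6348
σ²_T = sum of item variances + 2·Σcov = 5.792 + 2 × 3.6348 = 13.0616
α = (4/3)·(1 − 5.792/13.0616) = 0.742

α = 0.742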